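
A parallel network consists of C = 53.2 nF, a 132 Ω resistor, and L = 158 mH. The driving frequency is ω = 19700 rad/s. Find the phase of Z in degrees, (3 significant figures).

X_L = ωL = 3110 Ω
X_C = 1/(ωC) = 954 Ω
Parallel: admittances add. Y = 1/R + 1/(jωL) + jωC
Y = (0.00758 + j0.000727) S
|Y| = 0.00761 S → |Z| = 1/|Y| = 131 Ω, ∠Z = −∠Y = -5.48°

-5.48°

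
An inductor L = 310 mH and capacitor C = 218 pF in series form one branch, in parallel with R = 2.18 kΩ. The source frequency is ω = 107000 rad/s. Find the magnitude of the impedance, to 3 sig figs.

X_L = ωL = 33200 Ω
X_C = 1/(ωC) = 42900 Ω
Branch 1: Z₁ = R = 2180 Ω
Branch 2 (series LC): Z₂ = j(X_L − X_C) = −j9700 Ω
Parallel: Z = Z₁Z₂/(Z₁+Z₂), |Z| = 2130 Ω, ∠Z = -12.7°

2130 Ω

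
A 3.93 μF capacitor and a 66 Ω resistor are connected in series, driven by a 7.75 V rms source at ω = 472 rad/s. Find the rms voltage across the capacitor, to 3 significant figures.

7.69 V

X_C = 1/(ωC) = 539 Ω
Z = 66.0 − j539 Ω
|Z| = √(66.0² + 539²) = 543 Ω
I = V/|Z| = 14.3 mA
V_C = I·|Z_C| = 0.0143 × 539 = 7.69 V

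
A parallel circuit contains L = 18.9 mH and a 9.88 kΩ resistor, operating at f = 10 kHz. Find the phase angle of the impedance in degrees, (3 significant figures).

83.1°

ω = 2πf = 62830 rad/s
X_L = ωL = 1190 Ω
Parallel: admittances add. Y = 1/R + 1/(jωL)
Y = (0.000101 − j0.000842) S
|Y| = 0.000848 S → |Z| = 1/|Y| = 1180 Ω, ∠Z = −∠Y = 83.1°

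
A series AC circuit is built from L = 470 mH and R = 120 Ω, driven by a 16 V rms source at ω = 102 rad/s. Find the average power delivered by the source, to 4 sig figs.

X_L = ωL = 47.94 Ω
Z = 120.0 + j47.94 Ω
|Z| = √(120.0² + 47.94²) = 129.2 Ω
∠Z = arctan(47.94/120.0) = 21.78°
I = V/|Z| = 123.8 mA
P = VI cos φ = 16 × 0.1238 × cos(21.78°) = 1.840 W

1.840 W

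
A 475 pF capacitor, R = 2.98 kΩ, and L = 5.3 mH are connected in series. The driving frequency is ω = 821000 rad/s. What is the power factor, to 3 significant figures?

X_L = ωL = 4350 Ω
X_C = 1/(ωC) = 2560 Ω
Net reactance X = X_L − X_C = 1790 Ω
Z = 2980 + j1790 Ω
|Z| = √(2980² + 1790²) = 3470 Ω
∠Z = arctan(1790/2980) = 31.0°
cos φ = cos(31.0°) = 0.858

0.858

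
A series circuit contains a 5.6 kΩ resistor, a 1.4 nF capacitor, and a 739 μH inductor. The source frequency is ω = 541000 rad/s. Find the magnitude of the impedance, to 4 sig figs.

5675 Ω

X_L = ωL = 399.8 Ω
X_C = 1/(ωC) = 1320 Ω
Net reactance X = X_L − X_C = -920.5 Ω
Z = 5600 − j920.5 Ω
|Z| = √(5600² + 920.5²) = 5675 Ω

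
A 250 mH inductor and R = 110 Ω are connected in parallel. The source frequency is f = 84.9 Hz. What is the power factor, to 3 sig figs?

ω = 2πf = 533.4 rad/s
X_L = ωL = 133 Ω
Parallel: admittances add. Y = 1/R + 1/(jωL)
Y = (0.00909 − j0.00750) S
|Y| = 0.0118 S → |Z| = 1/|Y| = 84.9 Ω, ∠Z = −∠Y = 39.5°
cos φ = cos(39.5°) = 0.771

0.771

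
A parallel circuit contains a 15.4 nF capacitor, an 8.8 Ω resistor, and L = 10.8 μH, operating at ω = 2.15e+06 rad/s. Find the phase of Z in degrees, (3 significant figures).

X_L = ωL = 23.2 Ω
X_C = 1/(ωC) = 30.2 Ω
Parallel: admittances add. Y = 1/R + 1/(jωL) + jωC
Y = (0.114 − j0.00996) S
|Y| = 0.114 S → |Z| = 1/|Y| = 8.77 Ω, ∠Z = −∠Y = 5.01°

5.01°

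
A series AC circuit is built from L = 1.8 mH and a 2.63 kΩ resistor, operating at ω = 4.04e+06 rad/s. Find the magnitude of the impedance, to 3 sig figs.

7730 Ω

X_L = ωL = 7270 Ω
Z = 2630 + j7270 Ω
|Z| = √(2630² + 7270²) = 7730 Ω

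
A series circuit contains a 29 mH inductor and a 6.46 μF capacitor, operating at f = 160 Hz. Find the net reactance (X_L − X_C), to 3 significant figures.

-125 Ω

ω = 2πf = 1005 rad/s
X_L = ωL = 29.2 Ω
X_C = 1/(ωC) = 154 Ω
X = 29.2 − 154 = -125 Ω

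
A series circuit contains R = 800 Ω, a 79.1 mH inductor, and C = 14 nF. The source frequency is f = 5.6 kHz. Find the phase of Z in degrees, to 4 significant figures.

ω = 2πf = 35190 rad/s
X_L = ωL = 2783 Ω
X_C = 1/(ωC) = 2030 Ω
Net reactance X = X_L − X_C = 753.2 Ω
Z = 800.0 + j753.2 Ω
|Z| = √(800.0² + 753.2²) = 1099 Ω
∠Z = arctan(753.2/800.0) = 43.27°

43.27°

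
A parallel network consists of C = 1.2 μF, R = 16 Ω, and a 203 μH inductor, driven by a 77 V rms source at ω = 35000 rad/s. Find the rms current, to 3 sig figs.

9.00 A

X_L = ωL = 7.11 Ω
X_C = 1/(ωC) = 23.8 Ω
Parallel: admittances add. Y = 1/R + 1/(jωL) + jωC
Y = (0.0625 − j0.0987) S
|Y| = 0.117 S → |Z| = 1/|Y| = 8.56 Ω, ∠Z = −∠Y = 57.7°
I = V/|Z| = 77/8.56 = 9.00 A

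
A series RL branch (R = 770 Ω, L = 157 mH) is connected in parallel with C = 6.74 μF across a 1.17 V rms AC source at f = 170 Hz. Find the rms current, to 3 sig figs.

ω = 2πf = 1068 rad/s
X_L = ωL = 168 Ω
X_C = 1/(ωC) = 139 Ω
Branch 1 (R+jX_L): Z₁ = 770 + j168 Ω, |Z₁| = 788 Ω
Branch 2 (−jX_C): Z₂ = −j139 Ω
Parallel: Z = Z₁Z₂/(Z₁+Z₂), |Z| = 142 Ω, ∠Z = -79.9°
I = V/|Z| = 1.17/142 = 8.24 mA

8.24 mA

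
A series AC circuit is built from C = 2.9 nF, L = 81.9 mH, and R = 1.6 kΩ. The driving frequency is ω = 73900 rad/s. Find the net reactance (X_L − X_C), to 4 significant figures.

X_L = ωL = 6052 Ω
X_C = 1/(ωC) = 4666 Ω
X = 6052 − 4666 = 1386 Ω

1386 Ω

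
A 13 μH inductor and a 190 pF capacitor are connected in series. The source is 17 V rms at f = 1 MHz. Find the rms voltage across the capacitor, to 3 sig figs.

ω = 2πf = 6.283e+06 rad/s
X_L = ωL = 81.7 Ω
X_C = 1/(ωC) = 838 Ω
Net reactance X = X_L − X_C = -756 Ω
Z = − j756 Ω
|Z| = √(0² + 756²) = 756 Ω
I = V/|Z| = 22.5 mA
V_C = I·|Z_C| = 0.0225 × 838 = 18.8 V

18.8 V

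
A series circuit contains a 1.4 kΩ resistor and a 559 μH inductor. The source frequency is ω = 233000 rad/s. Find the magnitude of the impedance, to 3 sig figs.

X_L = ωL = 130 Ω
Z = 1400 + j130 Ω
|Z| = √(1400² + 130²) = 1410 Ω

1410 Ω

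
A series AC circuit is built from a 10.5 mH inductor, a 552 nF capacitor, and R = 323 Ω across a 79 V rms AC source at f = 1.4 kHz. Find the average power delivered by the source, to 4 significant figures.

ω = 2πf = 8796 rad/s
X_L = ωL = 92.36 Ω
X_C = 1/(ωC) = 205.9 Ω
Net reactance X = X_L − X_C = -113.6 Ω
Z = 323.0 − j113.6 Ω
|Z| = √(323.0² + 113.6²) = 342.4 Ω
∠Z = arctan(-113.6/323.0) = -19.37°
I = V/|Z| = 230.7 mA
P = VI cos φ = 79 × 0.2307 × cos(-19.37°) = 17.20 W

17.20 W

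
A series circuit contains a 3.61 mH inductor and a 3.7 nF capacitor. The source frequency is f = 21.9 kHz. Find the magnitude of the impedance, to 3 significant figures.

ω = 2πf = 137600 rad/s
X_L = ωL = 497 Ω
X_C = 1/(ωC) = 1960 Ω
Net reactance X = X_L − X_C = -1470 Ω
Z = − j1470 Ω
|Z| = √(0² + 1470²) = 1470 Ω

1470 Ω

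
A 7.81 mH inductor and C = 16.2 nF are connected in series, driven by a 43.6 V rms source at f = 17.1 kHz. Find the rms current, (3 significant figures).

ω = 2πf = 107400 rad/s
X_L = ωL = 839 Ω
X_C = 1/(ωC) = 575 Ω
Net reactance X = X_L − X_C = 265 Ω
Z = j265 Ω
|Z| = √(0² + 265²) = 265 Ω
I = V/|Z| = 43.6/265 = 165 mA

165 mA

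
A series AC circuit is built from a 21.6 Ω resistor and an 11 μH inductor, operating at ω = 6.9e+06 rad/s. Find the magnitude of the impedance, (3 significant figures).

X_L = ωL = 75.9 Ω
Z = 21.6 + j75.9 Ω
|Z| = √(21.6² + 75.9²) = 78.9 Ω

78.9 Ω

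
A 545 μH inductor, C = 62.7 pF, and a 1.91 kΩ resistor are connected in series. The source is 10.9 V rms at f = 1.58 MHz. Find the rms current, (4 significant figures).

2.561 mA

ω = 2πf = 9.927e+06 rad/s
X_L = ωL = 5410 Ω
X_C = 1/(ωC) = 1607 Ω
Net reactance X = X_L − X_C = 3804 Ω
Z = 1910 + j3804 Ω
|Z| = √(1910² + 3804²) = 4256 Ω
I = V/|Z| = 10.9/4256 = 2.561 mA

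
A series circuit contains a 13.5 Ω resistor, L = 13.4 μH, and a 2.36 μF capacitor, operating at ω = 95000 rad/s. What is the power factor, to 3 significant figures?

0.973

X_L = ωL = 1.27 Ω
X_C = 1/(ωC) = 4.46 Ω
Net reactance X = X_L − X_C = -3.19 Ω
Z = 13.5 − j3.19 Ω
|Z| = √(13.5² + 3.19²) = 13.9 Ω
∠Z = arctan(-3.19/13.5) = -13.3°
cos φ = cos(-13.3°) = 0.973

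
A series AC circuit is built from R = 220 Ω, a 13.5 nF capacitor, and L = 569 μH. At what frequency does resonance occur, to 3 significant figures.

ω₀ = 1/√(LC) = 1/√(0.000569 × 1.35e-08) = 360800 rad/s
f₀ = ω₀/(2π) = 57.4 kHz

57.4 kHz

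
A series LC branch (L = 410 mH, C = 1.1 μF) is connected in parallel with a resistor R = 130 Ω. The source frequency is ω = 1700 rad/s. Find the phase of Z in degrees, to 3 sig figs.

38.7°

X_L = ωL = 697 Ω
X_C = 1/(ωC) = 535 Ω
Branch 1: Z₁ = R = 130 Ω
Branch 2 (series LC): Z₂ = j(X_L − X_C) = j162 Ω
Parallel: Z = Z₁Z₂/(Z₁+Z₂), |Z| = 101 Ω, ∠Z = 38.7°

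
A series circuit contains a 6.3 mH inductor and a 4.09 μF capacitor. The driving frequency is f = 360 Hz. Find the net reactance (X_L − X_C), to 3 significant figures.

-93.8 Ω

ω = 2πf = 2262 rad/s
X_L = ωL = 14.3 Ω
X_C = 1/(ωC) = 108 Ω
X = 14.3 − 108 = -93.8 Ω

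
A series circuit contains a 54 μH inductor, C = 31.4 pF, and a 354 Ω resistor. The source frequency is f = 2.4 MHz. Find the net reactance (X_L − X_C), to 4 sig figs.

-1298 Ω

ω = 2πf = 1.508e+07 rad/s
X_L = ωL = 814.3 Ω
X_C = 1/(ωC) = 2112 Ω
X = 814.3 − 2112 = -1298 Ω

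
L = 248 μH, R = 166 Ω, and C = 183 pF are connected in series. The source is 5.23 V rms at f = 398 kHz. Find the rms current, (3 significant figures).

3.32 mA

ω = 2πf = 2.501e+06 rad/s
X_L = ωL = 620 Ω
X_C = 1/(ωC) = 2190 Ω
Net reactance X = X_L − X_C = -1560 Ω
Z = 166 − j1560 Ω
|Z| = √(166² + 1560²) = 1570 Ω
I = V/|Z| = 5.23/1570 = 3.32 mA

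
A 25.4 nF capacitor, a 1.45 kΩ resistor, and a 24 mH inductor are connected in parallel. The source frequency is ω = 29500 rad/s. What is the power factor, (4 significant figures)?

X_L = ωL = 708.0 Ω
X_C = 1/(ωC) = 1335 Ω
Parallel: admittances add. Y = 1/R + 1/(jωL) + jωC
Y = (0.0006897 − j0.0006631) S
|Y| = 0.0009567 S → |Z| = 1/|Y| = 1045 Ω, ∠Z = −∠Y = 43.88°
cos φ = cos(43.88°) = 0.7208

0.7208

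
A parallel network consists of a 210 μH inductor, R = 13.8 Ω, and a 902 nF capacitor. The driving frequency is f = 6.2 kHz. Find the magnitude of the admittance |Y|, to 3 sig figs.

ω = 2πf = 38960 rad/s
X_L = ωL = 8.18 Ω
X_C = 1/(ωC) = 28.5 Ω
Parallel: admittances add. Y = 1/R + 1/(jωL) + jωC
Y = (0.0725 − j0.0871) S
|Y| = 0.113 S → |Z| = 1/|Y| = 8.83 Ω, ∠Z = −∠Y = 50.2°

113 mS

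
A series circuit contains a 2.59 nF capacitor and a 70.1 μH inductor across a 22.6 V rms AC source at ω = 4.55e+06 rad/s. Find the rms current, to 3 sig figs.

X_L = ωL = 319 Ω
X_C = 1/(ωC) = 84.9 Ω
Net reactance X = X_L − X_C = 234 Ω
Z = j234 Ω
|Z| = √(0² + 234²) = 234 Ω
I = V/|Z| = 22.6/234 = 96.5 mA

96.5 mA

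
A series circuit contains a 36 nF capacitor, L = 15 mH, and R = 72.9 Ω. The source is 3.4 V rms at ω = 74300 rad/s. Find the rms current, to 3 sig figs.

4.57 mA

X_L = ωL = 1110 Ω
X_C = 1/(ωC) = 374 Ω
Net reactance X = X_L − X_C = 741 Ω
Z = 72.9 + j741 Ω
|Z| = √(72.9² + 741²) = 744 Ω
I = V/|Z| = 3.4/744 = 4.57 mA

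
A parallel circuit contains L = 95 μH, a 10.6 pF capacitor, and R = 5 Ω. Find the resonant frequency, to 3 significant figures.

5.02 MHz

ω₀ = 1/√(LC) = 1/√(9.5e-05 × 1.06e-11) = 3.151e+07 rad/s
f₀ = ω₀/(2π) = 5.02 MHz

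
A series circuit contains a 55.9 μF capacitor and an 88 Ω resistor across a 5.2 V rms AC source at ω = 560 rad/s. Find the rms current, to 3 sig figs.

55.5 mA

X_C = 1/(ωC) = 31.9 Ω
Z = 88.0 − j31.9 Ω
|Z| = √(88.0² + 31.9²) = 93.6 Ω
I = V/|Z| = 5.2/93.6 = 55.5 mA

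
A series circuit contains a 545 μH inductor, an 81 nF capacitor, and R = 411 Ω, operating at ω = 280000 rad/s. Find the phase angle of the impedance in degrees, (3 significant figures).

X_L = ωL = 153 Ω
X_C = 1/(ωC) = 44.1 Ω
Net reactance X = X_L − X_C = 109 Ω
Z = 411 + j109 Ω
|Z| = √(411² + 109²) = 425 Ω
∠Z = arctan(109/411) = 14.8°

14.8°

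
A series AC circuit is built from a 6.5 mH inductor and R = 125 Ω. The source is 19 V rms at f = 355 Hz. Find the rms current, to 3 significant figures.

ω = 2πf = 2231 rad/s
X_L = ωL = 14.5 Ω
Z = 125 + j14.5 Ω
|Z| = √(125² + 14.5²) = 126 Ω
I = V/|Z| = 19/126 = 151 mA

151 mA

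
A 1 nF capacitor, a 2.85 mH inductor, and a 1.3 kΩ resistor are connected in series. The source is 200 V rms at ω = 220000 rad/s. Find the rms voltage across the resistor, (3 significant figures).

63.0 V

X_L = ωL = 627 Ω
X_C = 1/(ωC) = 4550 Ω
Net reactance X = X_L − X_C = -3920 Ω
Z = 1300 − j3920 Ω
|Z| = √(1300² + 3920²) = 4130 Ω
I = V/|Z| = 48.4 mA
V_R = I·|Z_R| = 0.0484 × 1300 = 63.0 V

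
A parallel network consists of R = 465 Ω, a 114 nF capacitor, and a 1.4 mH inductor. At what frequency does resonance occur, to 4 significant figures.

12.60 kHz

ω₀ = 1/√(LC) = 1/√(0.0014 × 1.14e-07) = 79160 rad/s
f₀ = ω₀/(2π) = 12.60 kHz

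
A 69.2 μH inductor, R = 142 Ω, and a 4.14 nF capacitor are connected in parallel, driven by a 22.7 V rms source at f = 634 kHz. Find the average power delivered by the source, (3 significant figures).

3.63 W

ω = 2πf = 3.984e+06 rad/s
X_L = ωL = 276 Ω
X_C = 1/(ωC) = 60.6 Ω
Parallel: admittances add. Y = 1/R + 1/(jωL) + jωC
Y = (0.00704 + j0.0129) S
|Y| = 0.0147 S → |Z| = 1/|Y| = 68.2 Ω, ∠Z = −∠Y = -61.3°
I = V/|Z| = 333 mA
P = VI cos φ = 22.7 × 0.333 × cos(-61.3°) = 3.63 W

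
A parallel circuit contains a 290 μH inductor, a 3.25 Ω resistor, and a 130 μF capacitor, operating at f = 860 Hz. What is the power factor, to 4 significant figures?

ω = 2πf = 5404 rad/s
X_L = ωL = 1.567 Ω
X_C = 1/(ωC) = 1.424 Ω
Parallel: admittances add. Y = 1/R + 1/(jωL) + jωC
Y = (0.3077 + j0.06431) S
|Y| = 0.3143 S → |Z| = 1/|Y| = 3.181 Ω, ∠Z = −∠Y = -11.81°
cos φ = cos(-11.81°) = 0.9788

0.9788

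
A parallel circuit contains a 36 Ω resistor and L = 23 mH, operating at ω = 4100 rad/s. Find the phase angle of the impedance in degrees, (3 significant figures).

20.9°

X_L = ωL = 94.3 Ω
Parallel: admittances add. Y = 1/R + 1/(jωL)
Y = (0.0278 − j0.0106) S
|Y| = 0.0297 S → |Z| = 1/|Y| = 33.6 Ω, ∠Z = −∠Y = 20.9°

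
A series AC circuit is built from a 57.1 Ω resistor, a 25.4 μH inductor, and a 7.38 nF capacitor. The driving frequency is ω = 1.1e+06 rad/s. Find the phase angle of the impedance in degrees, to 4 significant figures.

-59.06°

X_L = ωL = 27.94 Ω
X_C = 1/(ωC) = 123.2 Ω
Net reactance X = X_L − X_C = -95.24 Ω
Z = 57.10 − j95.24 Ω
|Z| = √(57.10² + 95.24²) = 111.0 Ω
∠Z = arctan(-95.24/57.10) = -59.06°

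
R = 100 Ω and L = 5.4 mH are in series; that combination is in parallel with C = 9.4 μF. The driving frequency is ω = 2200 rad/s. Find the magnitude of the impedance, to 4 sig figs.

X_L = ωL = 11.88 Ω
X_C = 1/(ωC) = 48.36 Ω
Branch 1 (R+jX_L): Z₁ = 100.0 + j11.88 Ω, |Z₁| = 100.7 Ω
Branch 2 (−jX_C): Z₂ = −j48.36 Ω
Parallel: Z = Z₁Z₂/(Z₁+Z₂), |Z| = 45.75 Ω, ∠Z = -63.19°

45.75 Ω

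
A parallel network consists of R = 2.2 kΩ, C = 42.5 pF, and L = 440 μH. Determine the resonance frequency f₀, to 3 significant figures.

1.16 MHz

ω₀ = 1/√(LC) = 1/√(0.00044 × 4.25e-11) = 7.313e+06 rad/s
f₀ = ω₀/(2π) = 1.16 MHz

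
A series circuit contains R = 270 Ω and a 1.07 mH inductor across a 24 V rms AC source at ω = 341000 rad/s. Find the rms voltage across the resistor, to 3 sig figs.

X_L = ωL = 365 Ω
Z = 270 + j365 Ω
|Z| = √(270² + 365²) = 454 Ω
I = V/|Z| = 52.9 mA
V_R = I·|Z_R| = 0.0529 × 270 = 14.3 V

14.3 V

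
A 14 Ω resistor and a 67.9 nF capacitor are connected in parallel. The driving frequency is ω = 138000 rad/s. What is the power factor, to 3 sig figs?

X_C = 1/(ωC) = 107 Ω
Parallel: admittances add. Y = 1/R + jωC
Y = (0.0714 + j0.00937) S
|Y| = 0.0720 S → |Z| = 1/|Y| = 13.9 Ω, ∠Z = −∠Y = -7.47°
cos φ = cos(-7.47°) = 0.992

0.992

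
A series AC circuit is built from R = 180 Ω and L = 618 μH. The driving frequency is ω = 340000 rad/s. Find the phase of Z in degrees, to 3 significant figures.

X_L = ωL = 210 Ω
Z = 180 + j210 Ω
|Z| = √(180² + 210²) = 277 Ω
∠Z = arctan(210/180) = 49.4°

49.4°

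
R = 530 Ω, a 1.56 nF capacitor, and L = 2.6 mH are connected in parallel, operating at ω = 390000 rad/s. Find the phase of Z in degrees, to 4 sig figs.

11.32°

X_L = ωL = 1014 Ω
X_C = 1/(ωC) = 1644 Ω
Parallel: admittances add. Y = 1/R + 1/(jωL) + jωC
Y = (0.001887 − j0.0003778) S
|Y| = 0.001924 S → |Z| = 1/|Y| = 519.7 Ω, ∠Z = −∠Y = 11.32°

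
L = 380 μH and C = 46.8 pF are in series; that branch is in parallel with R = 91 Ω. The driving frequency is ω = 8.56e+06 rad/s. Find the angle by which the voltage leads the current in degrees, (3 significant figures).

X_L = ωL = 3250 Ω
X_C = 1/(ωC) = 2500 Ω
Branch 1: Z₁ = R = 91.0 Ω
Branch 2 (series LC): Z₂ = j(X_L − X_C) = j757 Ω
Parallel: Z = Z₁Z₂/(Z₁+Z₂), |Z| = 90.3 Ω, ∠Z = 6.86°

6.86°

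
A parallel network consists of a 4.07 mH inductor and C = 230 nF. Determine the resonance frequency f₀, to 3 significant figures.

ω₀ = 1/√(LC) = 1/√(0.00407 × 2.3e-07) = 32680 rad/s
f₀ = ω₀/(2π) = 5.20 kHz

5.20 kHz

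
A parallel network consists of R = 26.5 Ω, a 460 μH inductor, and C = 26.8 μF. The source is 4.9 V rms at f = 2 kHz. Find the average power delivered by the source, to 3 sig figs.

906 mW

ω = 2πf = 12570 rad/s
X_L = ωL = 5.78 Ω
X_C = 1/(ωC) = 2.97 Ω
Parallel: admittances add. Y = 1/R + 1/(jωL) + jωC
Y = (0.0377 + j0.164) S
|Y| = 0.168 S → |Z| = 1/|Y| = 5.95 Ω, ∠Z = −∠Y = -77.0°
I = V/|Z| = 824 mA
P = VI cos φ = 4.9 × 0.824 × cos(-77.0°) = 906 mW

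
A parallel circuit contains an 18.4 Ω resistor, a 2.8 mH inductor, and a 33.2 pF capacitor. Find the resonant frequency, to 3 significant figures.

ω₀ = 1/√(LC) = 1/√(0.0028 × 3.32e-11) = 3.28e+06 rad/s
f₀ = ω₀/(2π) = 522 kHz

522 kHz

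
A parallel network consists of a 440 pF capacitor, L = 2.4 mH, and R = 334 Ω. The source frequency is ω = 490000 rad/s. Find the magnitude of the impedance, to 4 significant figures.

326.7 Ω

X_L = ωL = 1176 Ω
X_C = 1/(ωC) = 4638 Ω
Parallel: admittances add. Y = 1/R + 1/(jωL) + jωC
Y = (0.002994 − j0.0006347) S
|Y| = 0.003061 S → |Z| = 1/|Y| = 326.7 Ω, ∠Z = −∠Y = 11.97°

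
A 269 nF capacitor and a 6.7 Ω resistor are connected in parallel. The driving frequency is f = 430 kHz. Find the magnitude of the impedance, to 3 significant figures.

1.35 Ω

ω = 2πf = 2.702e+06 rad/s
X_C = 1/(ωC) = 1.38 Ω
Parallel: admittances add. Y = 1/R + jωC
Y = (0.149 + j0.727) S
|Y| = 0.742 S → |Z| = 1/|Y| = 1.35 Ω, ∠Z = −∠Y = -78.4°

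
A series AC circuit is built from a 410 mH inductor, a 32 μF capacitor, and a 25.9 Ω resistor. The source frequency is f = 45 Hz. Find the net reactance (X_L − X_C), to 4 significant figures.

5.401 Ω

ω = 2πf = 282.7 rad/s
X_L = ωL = 115.9 Ω
X_C = 1/(ωC) = 110.5 Ω
X = 115.9 − 110.5 = 5.401 Ω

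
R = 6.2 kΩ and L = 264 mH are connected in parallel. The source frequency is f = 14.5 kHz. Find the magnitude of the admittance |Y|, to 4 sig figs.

166.6 μS

ω = 2πf = 91110 rad/s
X_L = ωL = 24050 Ω
Parallel: admittances add. Y = 1/R + 1/(jωL)
Y = (0.0001613 − j4.158e-05) S
|Y| = 0.0001666 S → |Z| = 1/|Y| = 6004 Ω, ∠Z = −∠Y = 14.45°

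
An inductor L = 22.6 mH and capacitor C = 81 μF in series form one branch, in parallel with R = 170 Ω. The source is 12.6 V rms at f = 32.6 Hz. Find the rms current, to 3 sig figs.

ω = 2πf = 204.8 rad/s
X_L = ωL = 4.63 Ω
X_C = 1/(ωC) = 60.3 Ω
Branch 1: Z₁ = R = 170 Ω
Branch 2 (series LC): Z₂ = j(X_L − X_C) = −j55.6 Ω
Parallel: Z = Z₁Z₂/(Z₁+Z₂), |Z| = 52.9 Ω, ∠Z = -71.9°
I = V/|Z| = 12.6/52.9 = 238 mA

238 mA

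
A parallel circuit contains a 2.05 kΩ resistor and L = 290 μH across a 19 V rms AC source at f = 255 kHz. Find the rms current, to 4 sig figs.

41.93 mA

ω = 2πf = 1.602e+06 rad/s
X_L = ωL = 464.6 Ω
Parallel: admittances add. Y = 1/R + 1/(jωL)
Y = (0.0004878 − j0.002152) S
|Y| = 0.002207 S → |Z| = 1/|Y| = 453.1 Ω, ∠Z = −∠Y = 77.23°
I = V/|Z| = 19/453.1 = 41.93 mA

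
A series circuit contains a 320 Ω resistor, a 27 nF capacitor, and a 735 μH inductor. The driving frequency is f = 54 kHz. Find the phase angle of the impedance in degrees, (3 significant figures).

ω = 2πf = 339300 rad/s
X_L = ωL = 249 Ω
X_C = 1/(ωC) = 109 Ω
Net reactance X = X_L − X_C = 140 Ω
Z = 320 + j140 Ω
|Z| = √(320² + 140²) = 349 Ω
∠Z = arctan(140/320) = 23.7°

23.7°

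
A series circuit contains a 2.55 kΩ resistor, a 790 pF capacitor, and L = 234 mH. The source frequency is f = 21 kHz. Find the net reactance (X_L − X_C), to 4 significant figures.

ω = 2πf = 131900 rad/s
X_L = ωL = 30880 Ω
X_C = 1/(ωC) = 9593 Ω
X = 30880 − 9593 = 21280 Ω

21280 Ω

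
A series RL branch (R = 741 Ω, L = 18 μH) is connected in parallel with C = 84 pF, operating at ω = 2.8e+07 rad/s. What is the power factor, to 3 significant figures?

X_L = ωL = 504 Ω
X_C = 1/(ωC) = 425 Ω
Branch 1 (R+jX_L): Z₁ = 741 + j504 Ω, |Z₁| = 896 Ω
Branch 2 (−jX_C): Z₂ = −j425 Ω
Parallel: Z = Z₁Z₂/(Z₁+Z₂), |Z| = 511 Ω, ∠Z = -61.9°
cos φ = cos(-61.9°) = 0.472

0.472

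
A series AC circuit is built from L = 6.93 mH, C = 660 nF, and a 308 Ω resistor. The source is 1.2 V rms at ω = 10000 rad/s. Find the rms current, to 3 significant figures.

X_L = ωL = 69.3 Ω
X_C = 1/(ωC) = 152 Ω
Net reactance X = X_L − X_C = -82.2 Ω
Z = 308 − j82.2 Ω
|Z| = √(308² + 82.2²) = 319 Ω
I = V/|Z| = 1.2/319 = 3.76 mA

3.76 mA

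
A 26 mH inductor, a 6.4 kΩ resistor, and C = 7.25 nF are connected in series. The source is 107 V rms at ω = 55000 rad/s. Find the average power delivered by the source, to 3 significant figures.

1.74 W

X_L = ωL = 1430 Ω
X_C = 1/(ωC) = 2510 Ω
Net reactance X = X_L − X_C = -1080 Ω
Z = 6400 − j1080 Ω
|Z| = √(6400² + 1080²) = 6490 Ω
∠Z = arctan(-1080/6400) = -9.56°
I = V/|Z| = 16.5 mA
P = VI cos φ = 107 × 0.0165 × cos(-9.56°) = 1.74 W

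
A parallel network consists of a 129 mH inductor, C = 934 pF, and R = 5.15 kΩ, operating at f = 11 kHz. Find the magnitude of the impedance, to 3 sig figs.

5000 Ω

ω = 2πf = 69120 rad/s
X_L = ωL = 8920 Ω
X_C = 1/(ωC) = 15500 Ω
Parallel: admittances add. Y = 1/R + 1/(jωL) + jωC
Y = (0.000194 − j4.76e-05) S
|Y| = 0.000200 S → |Z| = 1/|Y| = 5000 Ω, ∠Z = −∠Y = 13.8°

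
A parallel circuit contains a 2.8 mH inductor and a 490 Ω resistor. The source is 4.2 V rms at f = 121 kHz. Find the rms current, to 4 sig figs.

ω = 2πf = 760300 rad/s
X_L = ωL = 2129 Ω
Parallel: admittances add. Y = 1/R + 1/(jωL)
Y = (0.002041 − j0.0004698) S
|Y| = 0.002094 S → |Z| = 1/|Y| = 477.5 Ω, ∠Z = −∠Y = 12.96°
I = V/|Z| = 4.2/477.5 = 8.796 mA

8.796 mA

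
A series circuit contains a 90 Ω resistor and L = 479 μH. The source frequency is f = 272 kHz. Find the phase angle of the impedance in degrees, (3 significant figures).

ω = 2πf = 1.709e+06 rad/s
X_L = ωL = 819 Ω
Z = 90.0 + j819 Ω
|Z| = √(90.0² + 819²) = 824 Ω
∠Z = arctan(819/90.0) = 83.7°

83.7°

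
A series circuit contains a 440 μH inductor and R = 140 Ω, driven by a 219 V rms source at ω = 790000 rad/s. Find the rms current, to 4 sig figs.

X_L = ωL = 347.6 Ω
Z = 140.0 + j347.6 Ω
|Z| = √(140.0² + 347.6²) = 374.7 Ω
I = V/|Z| = 219/374.7 = 584.4 mA

584.4 mA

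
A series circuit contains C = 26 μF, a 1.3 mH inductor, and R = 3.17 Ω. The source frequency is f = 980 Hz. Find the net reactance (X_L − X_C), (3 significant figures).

1.76 Ω

ω = 2πf = 6158 rad/s
X_L = ωL = 8.00 Ω
X_C = 1/(ωC) = 6.25 Ω
X = 8.00 − 6.25 = 1.76 Ω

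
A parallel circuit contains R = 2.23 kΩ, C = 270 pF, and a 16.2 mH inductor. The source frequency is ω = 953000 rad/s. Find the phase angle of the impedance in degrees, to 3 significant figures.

X_L = ωL = 15400 Ω
X_C = 1/(ωC) = 3890 Ω
Parallel: admittances add. Y = 1/R + 1/(jωL) + jωC
Y = (0.000448 + j0.000193) S
|Y| = 0.000488 S → |Z| = 1/|Y| = 2050 Ω, ∠Z = −∠Y = -23.2°

-23.2°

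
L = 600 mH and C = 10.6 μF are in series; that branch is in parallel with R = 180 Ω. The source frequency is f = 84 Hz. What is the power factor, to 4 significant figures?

0.6082

ω = 2πf = 527.8 rad/s
X_L = ωL = 316.7 Ω
X_C = 1/(ωC) = 178.7 Ω
Branch 1: Z₁ = R = 180.0 Ω
Branch 2 (series LC): Z₂ = j(X_L − X_C) = j137.9 Ω
Parallel: Z = Z₁Z₂/(Z₁+Z₂), |Z| = 109.5 Ω, ∠Z = 52.54°
cos φ = cos(52.54°) = 0.6082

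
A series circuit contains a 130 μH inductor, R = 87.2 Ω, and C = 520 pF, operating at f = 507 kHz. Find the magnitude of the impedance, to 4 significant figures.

ω = 2πf = 3.186e+06 rad/s
X_L = ωL = 414.1 Ω
X_C = 1/(ωC) = 603.7 Ω
Net reactance X = X_L − X_C = -189.6 Ω
Z = 87.20 − j189.6 Ω
|Z| = √(87.20² + 189.6²) = 208.7 Ω

208.7 Ω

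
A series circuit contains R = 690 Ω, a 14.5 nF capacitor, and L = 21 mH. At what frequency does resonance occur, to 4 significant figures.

ω₀ = 1/√(LC) = 1/√(0.021 × 1.45e-08) = 57310 rad/s
f₀ = ω₀/(2π) = 9.121 kHz

9.121 kHz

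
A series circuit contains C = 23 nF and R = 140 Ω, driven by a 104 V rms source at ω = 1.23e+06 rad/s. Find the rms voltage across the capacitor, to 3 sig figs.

25.5 V

X_C = 1/(ωC) = 35.3 Ω
Z = 140 − j35.3 Ω
|Z| = √(140² + 35.3²) = 144 Ω
I = V/|Z| = 720 mA
V_C = I·|Z_C| = 0.720 × 35.3 = 25.5 V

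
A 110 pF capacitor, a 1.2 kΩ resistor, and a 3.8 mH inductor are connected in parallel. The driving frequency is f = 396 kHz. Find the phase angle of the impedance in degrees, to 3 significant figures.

ω = 2πf = 2.488e+06 rad/s
X_L = ωL = 9450 Ω
X_C = 1/(ωC) = 3650 Ω
Parallel: admittances add. Y = 1/R + 1/(jωL) + jωC
Y = (0.000833 + j0.000168) S
|Y| = 0.000850 S → |Z| = 1/|Y| = 1180 Ω, ∠Z = −∠Y = -11.4°

-11.4°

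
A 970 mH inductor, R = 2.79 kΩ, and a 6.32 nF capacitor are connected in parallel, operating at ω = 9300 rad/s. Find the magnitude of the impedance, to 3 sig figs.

2760 Ω

X_L = ωL = 9020 Ω
X_C = 1/(ωC) = 17000 Ω
Parallel: admittances add. Y = 1/R + 1/(jωL) + jωC
Y = (0.000358 − j5.21e-05) S
|Y| = 0.000362 S → |Z| = 1/|Y| = 2760 Ω, ∠Z = −∠Y = 8.27°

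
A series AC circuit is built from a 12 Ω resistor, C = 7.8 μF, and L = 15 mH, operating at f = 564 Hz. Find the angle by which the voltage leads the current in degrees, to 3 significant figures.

54.7°

ω = 2πf = 3544 rad/s
X_L = ωL = 53.2 Ω
X_C = 1/(ωC) = 36.2 Ω
Net reactance X = X_L − X_C = 17.0 Ω
Z = 12.0 + j17.0 Ω
|Z| = √(12.0² + 17.0²) = 20.8 Ω
∠Z = arctan(17.0/12.0) = 54.7°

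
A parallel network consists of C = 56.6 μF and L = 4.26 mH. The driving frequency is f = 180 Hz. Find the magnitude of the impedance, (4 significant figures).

6.966 Ω

ω = 2πf = 1131 rad/s
X_L = ωL = 4.818 Ω
X_C = 1/(ωC) = 15.62 Ω
Parallel: admittances add. Y = 1/(jωL) + jωC
Y = (0 − j0.1435) S
|Y| = 0.1435 S → |Z| = 1/|Y| = 6.966 Ω, ∠Z = −∠Y = 90.00°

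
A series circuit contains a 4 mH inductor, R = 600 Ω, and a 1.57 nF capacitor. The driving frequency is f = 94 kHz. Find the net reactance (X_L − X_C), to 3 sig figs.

1280 Ω

ω = 2πf = 590600 rad/s
X_L = ωL = 2360 Ω
X_C = 1/(ωC) = 1080 Ω
X = 2360 − 1080 = 1280 Ω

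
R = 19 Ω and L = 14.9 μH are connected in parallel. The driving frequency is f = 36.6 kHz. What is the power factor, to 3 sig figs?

0.177

ω = 2πf = 230000 rad/s
X_L = ωL = 3.43 Ω
Parallel: admittances add. Y = 1/R + 1/(jωL)
Y = (0.0526 − j0.292) S
|Y| = 0.297 S → |Z| = 1/|Y| = 3.37 Ω, ∠Z = −∠Y = 79.8°
cos φ = cos(79.8°) = 0.177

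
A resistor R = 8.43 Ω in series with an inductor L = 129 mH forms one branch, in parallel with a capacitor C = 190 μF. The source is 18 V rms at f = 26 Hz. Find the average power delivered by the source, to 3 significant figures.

5.30 W

ω = 2πf = 163.4 rad/s
X_L = ωL = 21.1 Ω
X_C = 1/(ωC) = 32.2 Ω
Branch 1 (R+jX_L): Z₁ = 8.43 + j21.1 Ω, |Z₁| = 22.7 Ω
Branch 2 (−jX_C): Z₂ = −j32.2 Ω
Parallel: Z = Z₁Z₂/(Z₁+Z₂), |Z| = 52.3 Ω, ∠Z = 31.1°
I = V/|Z| = 344 mA
P = VI cos φ = 18 × 0.344 × cos(31.1°) = 5.30 W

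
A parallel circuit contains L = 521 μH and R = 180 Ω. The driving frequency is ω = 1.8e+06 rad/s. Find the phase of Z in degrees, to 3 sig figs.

X_L = ωL = 938 Ω
Parallel: admittances add. Y = 1/R + 1/(jωL)
Y = (0.00556 − j0.00107) S
|Y| = 0.00566 S → |Z| = 1/|Y| = 177 Ω, ∠Z = −∠Y = 10.9°

10.9°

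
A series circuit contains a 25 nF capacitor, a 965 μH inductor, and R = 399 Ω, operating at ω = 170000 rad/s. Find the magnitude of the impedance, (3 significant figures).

X_L = ωL = 164 Ω
X_C = 1/(ωC) = 235 Ω
Net reactance X = X_L − X_C = -71.2 Ω
Z = 399 − j71.2 Ω
|Z| = √(399² + 71.2²) = 405 Ω

405 Ω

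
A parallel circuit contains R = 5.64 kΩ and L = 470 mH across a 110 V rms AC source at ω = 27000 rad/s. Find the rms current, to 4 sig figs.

21.34 mA

X_L = ωL = 12690 Ω
Parallel: admittances add. Y = 1/R + 1/(jωL)
Y = (0.0001773 − j7.88e-05) S
|Y| = 0.0001940 S → |Z| = 1/|Y| = 5154 Ω, ∠Z = −∠Y = 23.96°
I = V/|Z| = 110/5154 = 21.34 mA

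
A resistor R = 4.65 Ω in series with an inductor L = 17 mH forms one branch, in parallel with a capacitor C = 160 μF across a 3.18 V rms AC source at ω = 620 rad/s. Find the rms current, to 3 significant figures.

X_L = ωL = 10.5 Ω
X_C = 1/(ωC) = 10.1 Ω
Branch 1 (R+jX_L): Z₁ = 4.65 + j10.5 Ω, |Z₁| = 11.5 Ω
Branch 2 (−jX_C): Z₂ = −j10.1 Ω
Parallel: Z = Z₁Z₂/(Z₁+Z₂), |Z| = 24.9 Ω, ∠Z = -29.4°
I = V/|Z| = 3.18/24.9 = 128 mA

128 mA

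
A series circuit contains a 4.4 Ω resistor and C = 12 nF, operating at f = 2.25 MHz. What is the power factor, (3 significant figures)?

0.598

ω = 2πf = 1.414e+07 rad/s
X_C = 1/(ωC) = 5.89 Ω
Z = 4.40 − j5.89 Ω
|Z| = √(4.40² + 5.89²) = 7.36 Ω
∠Z = arctan(-5.89/4.40) = -53.3°
cos φ = cos(-53.3°) = 0.598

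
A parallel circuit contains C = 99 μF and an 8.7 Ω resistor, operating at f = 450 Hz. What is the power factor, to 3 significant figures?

ω = 2πf = 2827 rad/s
X_C = 1/(ωC) = 3.57 Ω
Parallel: admittances add. Y = 1/R + jωC
Y = (0.115 + j0.280) S
|Y| = 0.303 S → |Z| = 1/|Y| = 3.30 Ω, ∠Z = −∠Y = -67.7°
cos φ = cos(-67.7°) = 0.380

0.380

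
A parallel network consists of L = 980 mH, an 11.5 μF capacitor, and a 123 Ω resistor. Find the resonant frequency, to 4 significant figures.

ω₀ = 1/√(LC) = 1/√(0.98 × 1.15e-05) = 297.9 rad/s
f₀ = ω₀/(2π) = 47.41 Hz

47.41 Hz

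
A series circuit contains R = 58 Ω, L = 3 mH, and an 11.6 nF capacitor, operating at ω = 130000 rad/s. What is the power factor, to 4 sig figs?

0.2077

X_L = ωL = 390.0 Ω
X_C = 1/(ωC) = 663.1 Ω
Net reactance X = X_L − X_C = -273.1 Ω
Z = 58.00 − j273.1 Ω
|Z| = √(58.00² + 273.1²) = 279.2 Ω
∠Z = arctan(-273.1/58.00) = -78.01°
cos φ = cos(-78.01°) = 0.2077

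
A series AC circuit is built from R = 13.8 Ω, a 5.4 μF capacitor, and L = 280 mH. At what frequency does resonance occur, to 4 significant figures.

129.4 Hz

ω₀ = 1/√(LC) = 1/√(0.28 × 5.4e-06) = 813.3 rad/s
f₀ = ω₀/(2π) = 129.4 Hz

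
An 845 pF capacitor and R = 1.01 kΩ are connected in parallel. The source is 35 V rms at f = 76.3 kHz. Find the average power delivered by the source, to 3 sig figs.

1.21 W

ω = 2πf = 479400 rad/s
X_C = 1/(ωC) = 2470 Ω
Parallel: admittances add. Y = 1/R + jωC
Y = (0.000990 + j0.000405) S
|Y| = 0.00107 S → |Z| = 1/|Y| = 935 Ω, ∠Z = −∠Y = -22.3°
I = V/|Z| = 37.4 mA
P = VI cos φ = 35 × 0.0374 × cos(-22.3°) = 1.21 W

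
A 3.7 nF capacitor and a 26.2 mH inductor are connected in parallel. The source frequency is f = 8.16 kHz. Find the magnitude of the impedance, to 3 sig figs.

ω = 2πf = 51270 rad/s
X_L = ωL = 1340 Ω
X_C = 1/(ωC) = 5270 Ω
Parallel: admittances add. Y = 1/(jωL) + jωC
Y = (0 − j0.000555) S
|Y| = 0.000555 S → |Z| = 1/|Y| = 1800 Ω, ∠Z = −∠Y = 90.0°

1800 Ω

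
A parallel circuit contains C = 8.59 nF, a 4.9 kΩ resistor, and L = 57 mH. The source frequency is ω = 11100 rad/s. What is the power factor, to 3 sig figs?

X_L = ωL = 633 Ω
X_C = 1/(ωC) = 10500 Ω
Parallel: admittances add. Y = 1/R + 1/(jωL) + jωC
Y = (0.000204 − j0.00149) S
|Y| = 0.00150 S → |Z| = 1/|Y| = 667 Ω, ∠Z = −∠Y = 82.2°
cos φ = cos(82.2°) = 0.136

0.136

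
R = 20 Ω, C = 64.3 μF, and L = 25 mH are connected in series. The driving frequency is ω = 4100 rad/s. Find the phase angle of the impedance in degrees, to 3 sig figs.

X_L = ωL = 102 Ω
X_C = 1/(ωC) = 3.79 Ω
Net reactance X = X_L − X_C = 98.7 Ω
Z = 20.0 + j98.7 Ω
|Z| = √(20.0² + 98.7²) = 101 Ω
∠Z = arctan(98.7/20.0) = 78.5°

78.5°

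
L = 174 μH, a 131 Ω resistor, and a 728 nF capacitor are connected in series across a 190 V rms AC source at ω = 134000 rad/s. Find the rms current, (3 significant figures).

1.44 A

X_L = ωL = 23.3 Ω
X_C = 1/(ωC) = 10.3 Ω
Net reactance X = X_L − X_C = 13.1 Ω
Z = 131 + j13.1 Ω
|Z| = √(131² + 13.1²) = 132 Ω
I = V/|Z| = 190/132 = 1.44 A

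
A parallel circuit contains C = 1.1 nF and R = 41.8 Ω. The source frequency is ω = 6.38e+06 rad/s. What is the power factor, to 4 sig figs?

X_C = 1/(ωC) = 142.5 Ω
Parallel: admittances add. Y = 1/R + jωC
Y = (0.02392 + j0.007018) S
|Y| = 0.02493 S → |Z| = 1/|Y| = 40.11 Ω, ∠Z = −∠Y = -16.35°
cos φ = cos(-16.35°) = 0.9596

0.9596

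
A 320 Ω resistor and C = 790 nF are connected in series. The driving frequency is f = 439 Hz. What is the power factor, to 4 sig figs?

ω = 2πf = 2758 rad/s
X_C = 1/(ωC) = 458.9 Ω
Z = 320.0 − j458.9 Ω
|Z| = √(320.0² + 458.9²) = 559.5 Ω
∠Z = arctan(-458.9/320.0) = -55.11°
cos φ = cos(-55.11°) = 0.5720

0.5720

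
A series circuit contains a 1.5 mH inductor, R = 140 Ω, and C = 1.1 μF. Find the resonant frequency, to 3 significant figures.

3.92 kHz

ω₀ = 1/√(LC) = 1/√(0.0015 × 1.1e-06) = 24620 rad/s
f₀ = ω₀/(2π) = 3.92 kHz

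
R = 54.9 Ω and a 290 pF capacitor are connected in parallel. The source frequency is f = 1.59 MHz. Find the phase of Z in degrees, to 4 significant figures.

ω = 2πf = 9.99e+06 rad/s
X_C = 1/(ωC) = 345.2 Ω
Parallel: admittances add. Y = 1/R + jωC
Y = (0.01821 + j0.002897) S
|Y| = 0.01844 S → |Z| = 1/|Y| = 54.22 Ω, ∠Z = −∠Y = -9.037°

-9.037°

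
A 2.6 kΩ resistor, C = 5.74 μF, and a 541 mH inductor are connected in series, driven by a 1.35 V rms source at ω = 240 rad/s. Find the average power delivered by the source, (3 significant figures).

X_L = ωL = 130 Ω
X_C = 1/(ωC) = 726 Ω
Net reactance X = X_L − X_C = -596 Ω
Z = 2600 − j596 Ω
|Z| = √(2600² + 596²) = 2670 Ω
∠Z = arctan(-596/2600) = -12.9°
I = V/|Z| = 506 μA
P = VI cos φ = 1.35 × 0.000506 × cos(-12.9°) = 666 μW

666 μW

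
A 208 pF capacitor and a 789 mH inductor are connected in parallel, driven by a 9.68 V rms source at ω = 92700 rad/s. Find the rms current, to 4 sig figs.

X_L = ωL = 73140 Ω
X_C = 1/(ωC) = 51860 Ω
Parallel: admittances add. Y = 1/(jωL) + jωC
Y = (0 + j5.609e-06) S
|Y| = 5.609e-06 S → |Z| = 1/|Y| = 178300 Ω, ∠Z = −∠Y = -90.00°
I = V/|Z| = 9.68/178300 = 54.30 μA

54.30 μA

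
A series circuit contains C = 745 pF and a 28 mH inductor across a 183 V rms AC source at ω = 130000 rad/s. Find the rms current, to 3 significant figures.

X_L = ωL = 3640 Ω
X_C = 1/(ωC) = 10300 Ω
Net reactance X = X_L − X_C = -6690 Ω
Z = − j6690 Ω
|Z| = √(0² + 6690²) = 6690 Ω
I = V/|Z| = 183/6690 = 27.4 mA

27.4 mA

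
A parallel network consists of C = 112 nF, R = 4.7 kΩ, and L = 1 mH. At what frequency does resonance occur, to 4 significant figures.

ω₀ = 1/√(LC) = 1/√(0.001 × 1.12e-07) = 94490 rad/s
f₀ = ω₀/(2π) = 15.04 kHz

15.04 kHz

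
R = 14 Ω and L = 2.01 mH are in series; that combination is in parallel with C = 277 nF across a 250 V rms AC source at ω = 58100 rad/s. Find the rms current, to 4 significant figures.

X_L = ωL = 116.8 Ω
X_C = 1/(ωC) = 62.14 Ω
Branch 1 (R+jX_L): Z₁ = 14.00 + j116.8 Ω, |Z₁| = 117.6 Ω
Branch 2 (−jX_C): Z₂ = −j62.14 Ω
Parallel: Z = Z₁Z₂/(Z₁+Z₂), |Z| = 129.6 Ω, ∠Z = -82.47°
I = V/|Z| = 250/129.6 = 1.930 A

1.930 A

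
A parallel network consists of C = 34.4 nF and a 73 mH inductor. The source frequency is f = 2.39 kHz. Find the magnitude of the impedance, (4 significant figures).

ω = 2πf = 15020 rad/s
X_L = ωL = 1096 Ω
X_C = 1/(ωC) = 1936 Ω
Parallel: admittances add. Y = 1/(jωL) + jωC
Y = (0 − j0.0003956) S
|Y| = 0.0003956 S → |Z| = 1/|Y| = 2528 Ω, ∠Z = −∠Y = 90.00°

2528 Ω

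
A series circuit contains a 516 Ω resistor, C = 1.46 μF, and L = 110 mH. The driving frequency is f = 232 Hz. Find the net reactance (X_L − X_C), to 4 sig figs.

-309.5 Ω

ω = 2πf = 1458 rad/s
X_L = ωL = 160.3 Ω
X_C = 1/(ωC) = 469.9 Ω
X = 160.3 − 469.9 = -309.5 Ω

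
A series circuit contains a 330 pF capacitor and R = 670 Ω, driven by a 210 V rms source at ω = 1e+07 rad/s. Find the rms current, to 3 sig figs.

286 mA

X_C = 1/(ωC) = 303 Ω
Z = 670 − j303 Ω
|Z| = √(670² + 303²) = 735 Ω
I = V/|Z| = 210/735 = 286 mA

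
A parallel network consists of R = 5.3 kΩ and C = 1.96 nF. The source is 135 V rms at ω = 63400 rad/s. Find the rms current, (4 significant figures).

30.50 mA

X_C = 1/(ωC) = 8047 Ω
Parallel: admittances add. Y = 1/R + jωC
Y = (0.0001887 + j0.0001243) S
|Y| = 0.0002259 S → |Z| = 1/|Y| = 4426 Ω, ∠Z = −∠Y = -33.37°
I = V/|Z| = 135/4426 = 30.50 mA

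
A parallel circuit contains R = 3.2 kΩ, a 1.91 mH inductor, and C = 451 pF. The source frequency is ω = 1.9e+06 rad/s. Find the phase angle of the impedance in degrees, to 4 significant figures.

X_L = ωL = 3629 Ω
X_C = 1/(ωC) = 1167 Ω
Parallel: admittances add. Y = 1/R + 1/(jωL) + jωC
Y = (0.0003125 + j0.0005813) S
|Y| = 0.0006600 S → |Z| = 1/|Y| = 1515 Ω, ∠Z = −∠Y = -61.74°

-61.74°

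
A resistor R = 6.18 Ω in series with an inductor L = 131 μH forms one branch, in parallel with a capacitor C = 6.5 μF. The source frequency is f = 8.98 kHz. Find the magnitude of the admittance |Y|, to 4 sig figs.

ω = 2πf = 56420 rad/s
X_L = ωL = 7.391 Ω
X_C = 1/(ωC) = 2.727 Ω
Branch 1 (R+jX_L): Z₁ = 6.180 + j7.391 Ω, |Z₁| = 9.635 Ω
Branch 2 (−jX_C): Z₂ = −j2.727 Ω
Parallel: Z = Z₁Z₂/(Z₁+Z₂), |Z| = 3.393 Ω, ∠Z = -76.95°
|Y| = 1/|Z| = 294.7 mS

294.7 mS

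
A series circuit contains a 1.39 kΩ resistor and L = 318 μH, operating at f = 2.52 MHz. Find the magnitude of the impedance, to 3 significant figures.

ω = 2πf = 1.583e+07 rad/s
X_L = ωL = 5040 Ω
Z = 1390 + j5040 Ω
|Z| = √(1390² + 5040²) = 5220 Ω

5220 Ω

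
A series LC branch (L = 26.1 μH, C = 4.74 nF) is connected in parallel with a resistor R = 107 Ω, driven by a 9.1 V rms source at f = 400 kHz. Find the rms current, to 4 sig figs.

ω = 2πf = 2.513e+06 rad/s
X_L = ωL = 65.60 Ω
X_C = 1/(ωC) = 83.94 Ω
Branch 1: Z₁ = R = 107.0 Ω
Branch 2 (series LC): Z₂ = j(X_L − X_C) = −j18.35 Ω
Parallel: Z = Z₁Z₂/(Z₁+Z₂), |Z| = 18.08 Ω, ∠Z = -80.27°
I = V/|Z| = 9.1/18.08 = 503.3 mA

503.3 mA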